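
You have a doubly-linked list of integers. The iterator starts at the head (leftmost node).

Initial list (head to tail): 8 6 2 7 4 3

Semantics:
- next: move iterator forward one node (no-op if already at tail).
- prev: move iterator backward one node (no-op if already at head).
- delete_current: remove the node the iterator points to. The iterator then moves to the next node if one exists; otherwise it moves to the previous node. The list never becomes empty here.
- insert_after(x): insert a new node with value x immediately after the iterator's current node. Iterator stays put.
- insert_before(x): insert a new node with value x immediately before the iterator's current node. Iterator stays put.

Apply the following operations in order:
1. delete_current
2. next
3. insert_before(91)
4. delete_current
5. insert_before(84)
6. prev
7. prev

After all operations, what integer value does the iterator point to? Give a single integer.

Answer: 91

Derivation:
After 1 (delete_current): list=[6, 2, 7, 4, 3] cursor@6
After 2 (next): list=[6, 2, 7, 4, 3] cursor@2
After 3 (insert_before(91)): list=[6, 91, 2, 7, 4, 3] cursor@2
After 4 (delete_current): list=[6, 91, 7, 4, 3] cursor@7
After 5 (insert_before(84)): list=[6, 91, 84, 7, 4, 3] cursor@7
After 6 (prev): list=[6, 91, 84, 7, 4, 3] cursor@84
After 7 (prev): list=[6, 91, 84, 7, 4, 3] cursor@91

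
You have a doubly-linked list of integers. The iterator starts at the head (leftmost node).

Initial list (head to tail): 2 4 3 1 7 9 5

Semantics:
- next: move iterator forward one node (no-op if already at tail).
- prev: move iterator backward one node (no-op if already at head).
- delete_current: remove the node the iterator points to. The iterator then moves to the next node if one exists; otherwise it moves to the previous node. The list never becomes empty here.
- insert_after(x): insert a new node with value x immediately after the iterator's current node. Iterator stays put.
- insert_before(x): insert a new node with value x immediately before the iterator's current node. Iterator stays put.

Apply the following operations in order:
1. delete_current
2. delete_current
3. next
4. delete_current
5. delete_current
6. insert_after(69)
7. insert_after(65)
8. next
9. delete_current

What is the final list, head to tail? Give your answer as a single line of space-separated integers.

Answer: 3 9 69 5

Derivation:
After 1 (delete_current): list=[4, 3, 1, 7, 9, 5] cursor@4
After 2 (delete_current): list=[3, 1, 7, 9, 5] cursor@3
After 3 (next): list=[3, 1, 7, 9, 5] cursor@1
After 4 (delete_current): list=[3, 7, 9, 5] cursor@7
After 5 (delete_current): list=[3, 9, 5] cursor@9
After 6 (insert_after(69)): list=[3, 9, 69, 5] cursor@9
After 7 (insert_after(65)): list=[3, 9, 65, 69, 5] cursor@9
After 8 (next): list=[3, 9, 65, 69, 5] cursor@65
After 9 (delete_current): list=[3, 9, 69, 5] cursor@69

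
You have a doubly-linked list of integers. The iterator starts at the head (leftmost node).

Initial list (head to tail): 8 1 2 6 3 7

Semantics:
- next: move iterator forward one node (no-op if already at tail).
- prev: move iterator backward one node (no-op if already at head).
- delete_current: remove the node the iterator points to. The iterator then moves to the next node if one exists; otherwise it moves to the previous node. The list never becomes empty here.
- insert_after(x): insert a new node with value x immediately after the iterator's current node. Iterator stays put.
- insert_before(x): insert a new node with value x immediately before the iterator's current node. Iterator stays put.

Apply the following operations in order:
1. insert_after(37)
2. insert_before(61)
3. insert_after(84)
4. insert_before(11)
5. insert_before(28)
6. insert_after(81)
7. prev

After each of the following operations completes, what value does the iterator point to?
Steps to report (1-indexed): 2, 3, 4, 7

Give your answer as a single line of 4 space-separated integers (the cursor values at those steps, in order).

After 1 (insert_after(37)): list=[8, 37, 1, 2, 6, 3, 7] cursor@8
After 2 (insert_before(61)): list=[61, 8, 37, 1, 2, 6, 3, 7] cursor@8
After 3 (insert_after(84)): list=[61, 8, 84, 37, 1, 2, 6, 3, 7] cursor@8
After 4 (insert_before(11)): list=[61, 11, 8, 84, 37, 1, 2, 6, 3, 7] cursor@8
After 5 (insert_before(28)): list=[61, 11, 28, 8, 84, 37, 1, 2, 6, 3, 7] cursor@8
After 6 (insert_after(81)): list=[61, 11, 28, 8, 81, 84, 37, 1, 2, 6, 3, 7] cursor@8
After 7 (prev): list=[61, 11, 28, 8, 81, 84, 37, 1, 2, 6, 3, 7] cursor@28

Answer: 8 8 8 28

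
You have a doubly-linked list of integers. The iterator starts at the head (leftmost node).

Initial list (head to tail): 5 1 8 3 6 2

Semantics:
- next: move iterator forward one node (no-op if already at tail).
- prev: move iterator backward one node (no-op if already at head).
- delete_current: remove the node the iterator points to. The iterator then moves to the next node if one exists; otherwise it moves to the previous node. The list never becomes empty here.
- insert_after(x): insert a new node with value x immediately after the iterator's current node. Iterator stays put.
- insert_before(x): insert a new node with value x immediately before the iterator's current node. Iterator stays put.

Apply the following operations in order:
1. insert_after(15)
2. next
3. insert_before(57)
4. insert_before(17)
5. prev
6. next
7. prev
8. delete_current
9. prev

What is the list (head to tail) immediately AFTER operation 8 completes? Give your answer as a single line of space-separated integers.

After 1 (insert_after(15)): list=[5, 15, 1, 8, 3, 6, 2] cursor@5
After 2 (next): list=[5, 15, 1, 8, 3, 6, 2] cursor@15
After 3 (insert_before(57)): list=[5, 57, 15, 1, 8, 3, 6, 2] cursor@15
After 4 (insert_before(17)): list=[5, 57, 17, 15, 1, 8, 3, 6, 2] cursor@15
After 5 (prev): list=[5, 57, 17, 15, 1, 8, 3, 6, 2] cursor@17
After 6 (next): list=[5, 57, 17, 15, 1, 8, 3, 6, 2] cursor@15
After 7 (prev): list=[5, 57, 17, 15, 1, 8, 3, 6, 2] cursor@17
After 8 (delete_current): list=[5, 57, 15, 1, 8, 3, 6, 2] cursor@15

Answer: 5 57 15 1 8 3 6 2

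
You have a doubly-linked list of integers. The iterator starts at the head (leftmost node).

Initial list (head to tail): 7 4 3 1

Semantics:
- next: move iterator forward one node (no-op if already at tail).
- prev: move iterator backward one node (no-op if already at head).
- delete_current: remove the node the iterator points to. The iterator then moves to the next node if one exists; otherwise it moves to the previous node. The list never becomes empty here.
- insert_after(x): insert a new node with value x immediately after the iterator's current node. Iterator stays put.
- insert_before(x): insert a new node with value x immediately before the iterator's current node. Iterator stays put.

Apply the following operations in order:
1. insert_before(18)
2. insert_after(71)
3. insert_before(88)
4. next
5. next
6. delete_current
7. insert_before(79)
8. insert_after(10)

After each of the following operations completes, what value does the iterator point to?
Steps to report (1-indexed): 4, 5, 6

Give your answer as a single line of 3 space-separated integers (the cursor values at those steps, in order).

After 1 (insert_before(18)): list=[18, 7, 4, 3, 1] cursor@7
After 2 (insert_after(71)): list=[18, 7, 71, 4, 3, 1] cursor@7
After 3 (insert_before(88)): list=[18, 88, 7, 71, 4, 3, 1] cursor@7
After 4 (next): list=[18, 88, 7, 71, 4, 3, 1] cursor@71
After 5 (next): list=[18, 88, 7, 71, 4, 3, 1] cursor@4
After 6 (delete_current): list=[18, 88, 7, 71, 3, 1] cursor@3
After 7 (insert_before(79)): list=[18, 88, 7, 71, 79, 3, 1] cursor@3
After 8 (insert_after(10)): list=[18, 88, 7, 71, 79, 3, 10, 1] cursor@3

Answer: 71 4 3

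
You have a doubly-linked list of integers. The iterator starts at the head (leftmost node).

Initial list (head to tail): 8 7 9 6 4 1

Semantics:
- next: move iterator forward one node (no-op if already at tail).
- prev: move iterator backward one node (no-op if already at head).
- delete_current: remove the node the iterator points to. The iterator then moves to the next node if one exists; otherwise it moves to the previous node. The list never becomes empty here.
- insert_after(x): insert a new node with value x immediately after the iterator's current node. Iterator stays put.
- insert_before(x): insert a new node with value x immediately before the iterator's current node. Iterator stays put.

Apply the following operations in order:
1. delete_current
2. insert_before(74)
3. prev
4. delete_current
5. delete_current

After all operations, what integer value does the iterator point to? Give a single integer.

After 1 (delete_current): list=[7, 9, 6, 4, 1] cursor@7
After 2 (insert_before(74)): list=[74, 7, 9, 6, 4, 1] cursor@7
After 3 (prev): list=[74, 7, 9, 6, 4, 1] cursor@74
After 4 (delete_current): list=[7, 9, 6, 4, 1] cursor@7
After 5 (delete_current): list=[9, 6, 4, 1] cursor@9

Answer: 9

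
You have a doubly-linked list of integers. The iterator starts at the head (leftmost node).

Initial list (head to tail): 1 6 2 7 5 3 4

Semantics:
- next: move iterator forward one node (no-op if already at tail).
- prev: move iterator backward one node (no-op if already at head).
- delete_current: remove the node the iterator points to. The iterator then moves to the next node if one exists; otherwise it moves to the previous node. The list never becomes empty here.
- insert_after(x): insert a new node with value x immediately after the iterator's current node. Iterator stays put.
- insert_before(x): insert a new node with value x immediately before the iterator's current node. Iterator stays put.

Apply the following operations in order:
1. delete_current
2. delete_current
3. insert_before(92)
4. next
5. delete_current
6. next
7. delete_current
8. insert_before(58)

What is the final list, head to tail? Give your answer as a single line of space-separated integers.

Answer: 92 2 5 58 4

Derivation:
After 1 (delete_current): list=[6, 2, 7, 5, 3, 4] cursor@6
After 2 (delete_current): list=[2, 7, 5, 3, 4] cursor@2
After 3 (insert_before(92)): list=[92, 2, 7, 5, 3, 4] cursor@2
After 4 (next): list=[92, 2, 7, 5, 3, 4] cursor@7
After 5 (delete_current): list=[92, 2, 5, 3, 4] cursor@5
After 6 (next): list=[92, 2, 5, 3, 4] cursor@3
After 7 (delete_current): list=[92, 2, 5, 4] cursor@4
After 8 (insert_before(58)): list=[92, 2, 5, 58, 4] cursor@4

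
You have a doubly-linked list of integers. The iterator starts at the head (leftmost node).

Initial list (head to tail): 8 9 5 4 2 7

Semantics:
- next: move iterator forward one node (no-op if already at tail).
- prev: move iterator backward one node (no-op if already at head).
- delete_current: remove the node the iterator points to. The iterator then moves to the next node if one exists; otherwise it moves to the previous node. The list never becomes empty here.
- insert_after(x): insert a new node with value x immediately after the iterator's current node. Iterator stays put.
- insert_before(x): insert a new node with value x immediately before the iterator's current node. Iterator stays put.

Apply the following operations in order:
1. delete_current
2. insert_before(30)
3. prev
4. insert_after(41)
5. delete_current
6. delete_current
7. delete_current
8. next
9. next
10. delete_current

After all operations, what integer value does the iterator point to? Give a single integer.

Answer: 7

Derivation:
After 1 (delete_current): list=[9, 5, 4, 2, 7] cursor@9
After 2 (insert_before(30)): list=[30, 9, 5, 4, 2, 7] cursor@9
After 3 (prev): list=[30, 9, 5, 4, 2, 7] cursor@30
After 4 (insert_after(41)): list=[30, 41, 9, 5, 4, 2, 7] cursor@30
After 5 (delete_current): list=[41, 9, 5, 4, 2, 7] cursor@41
After 6 (delete_current): list=[9, 5, 4, 2, 7] cursor@9
After 7 (delete_current): list=[5, 4, 2, 7] cursor@5
After 8 (next): list=[5, 4, 2, 7] cursor@4
After 9 (next): list=[5, 4, 2, 7] cursor@2
After 10 (delete_current): list=[5, 4, 7] cursor@7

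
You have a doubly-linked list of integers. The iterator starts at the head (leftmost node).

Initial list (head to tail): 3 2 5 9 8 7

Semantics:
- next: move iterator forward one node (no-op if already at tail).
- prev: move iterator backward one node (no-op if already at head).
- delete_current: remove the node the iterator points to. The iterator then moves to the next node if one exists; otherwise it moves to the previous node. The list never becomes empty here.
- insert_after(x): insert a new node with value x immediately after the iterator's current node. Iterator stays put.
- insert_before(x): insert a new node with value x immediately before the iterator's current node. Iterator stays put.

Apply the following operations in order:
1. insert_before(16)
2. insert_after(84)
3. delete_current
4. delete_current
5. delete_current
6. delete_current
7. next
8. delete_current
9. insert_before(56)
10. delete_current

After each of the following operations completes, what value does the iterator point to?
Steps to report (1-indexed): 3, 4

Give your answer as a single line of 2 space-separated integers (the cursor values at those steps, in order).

Answer: 84 2

Derivation:
After 1 (insert_before(16)): list=[16, 3, 2, 5, 9, 8, 7] cursor@3
After 2 (insert_after(84)): list=[16, 3, 84, 2, 5, 9, 8, 7] cursor@3
After 3 (delete_current): list=[16, 84, 2, 5, 9, 8, 7] cursor@84
After 4 (delete_current): list=[16, 2, 5, 9, 8, 7] cursor@2
After 5 (delete_current): list=[16, 5, 9, 8, 7] cursor@5
After 6 (delete_current): list=[16, 9, 8, 7] cursor@9
After 7 (next): list=[16, 9, 8, 7] cursor@8
After 8 (delete_current): list=[16, 9, 7] cursor@7
After 9 (insert_before(56)): list=[16, 9, 56, 7] cursor@7
After 10 (delete_current): list=[16, 9, 56] cursor@56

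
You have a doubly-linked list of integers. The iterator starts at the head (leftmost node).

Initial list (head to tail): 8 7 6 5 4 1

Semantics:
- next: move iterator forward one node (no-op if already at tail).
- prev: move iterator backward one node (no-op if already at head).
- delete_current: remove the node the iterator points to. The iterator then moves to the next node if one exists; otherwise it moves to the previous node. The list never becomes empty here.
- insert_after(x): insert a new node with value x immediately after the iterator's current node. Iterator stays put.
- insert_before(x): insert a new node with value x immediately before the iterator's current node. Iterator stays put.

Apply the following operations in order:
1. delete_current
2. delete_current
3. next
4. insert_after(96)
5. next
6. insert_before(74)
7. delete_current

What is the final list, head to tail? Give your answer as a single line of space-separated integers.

After 1 (delete_current): list=[7, 6, 5, 4, 1] cursor@7
After 2 (delete_current): list=[6, 5, 4, 1] cursor@6
After 3 (next): list=[6, 5, 4, 1] cursor@5
After 4 (insert_after(96)): list=[6, 5, 96, 4, 1] cursor@5
After 5 (next): list=[6, 5, 96, 4, 1] cursor@96
After 6 (insert_before(74)): list=[6, 5, 74, 96, 4, 1] cursor@96
After 7 (delete_current): list=[6, 5, 74, 4, 1] cursor@4

Answer: 6 5 74 4 1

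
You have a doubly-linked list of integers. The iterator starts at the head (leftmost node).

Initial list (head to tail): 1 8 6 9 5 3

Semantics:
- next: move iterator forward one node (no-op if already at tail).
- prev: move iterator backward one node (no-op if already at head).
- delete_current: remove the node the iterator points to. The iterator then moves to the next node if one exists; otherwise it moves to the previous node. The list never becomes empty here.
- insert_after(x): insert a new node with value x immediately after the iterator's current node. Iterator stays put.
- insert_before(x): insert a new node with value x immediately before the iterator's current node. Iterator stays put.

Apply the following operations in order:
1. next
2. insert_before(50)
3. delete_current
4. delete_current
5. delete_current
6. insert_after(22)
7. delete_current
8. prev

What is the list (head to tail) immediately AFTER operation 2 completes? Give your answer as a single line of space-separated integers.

After 1 (next): list=[1, 8, 6, 9, 5, 3] cursor@8
After 2 (insert_before(50)): list=[1, 50, 8, 6, 9, 5, 3] cursor@8

Answer: 1 50 8 6 9 5 3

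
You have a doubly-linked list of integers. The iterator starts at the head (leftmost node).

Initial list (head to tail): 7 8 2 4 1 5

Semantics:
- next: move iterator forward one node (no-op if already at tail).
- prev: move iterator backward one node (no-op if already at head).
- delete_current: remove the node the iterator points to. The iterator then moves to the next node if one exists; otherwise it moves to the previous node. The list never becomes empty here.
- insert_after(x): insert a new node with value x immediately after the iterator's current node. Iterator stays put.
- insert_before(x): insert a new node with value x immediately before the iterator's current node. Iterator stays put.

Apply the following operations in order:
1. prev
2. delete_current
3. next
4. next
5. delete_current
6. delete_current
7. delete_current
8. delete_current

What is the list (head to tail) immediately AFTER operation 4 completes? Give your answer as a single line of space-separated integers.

After 1 (prev): list=[7, 8, 2, 4, 1, 5] cursor@7
After 2 (delete_current): list=[8, 2, 4, 1, 5] cursor@8
After 3 (next): list=[8, 2, 4, 1, 5] cursor@2
After 4 (next): list=[8, 2, 4, 1, 5] cursor@4

Answer: 8 2 4 1 5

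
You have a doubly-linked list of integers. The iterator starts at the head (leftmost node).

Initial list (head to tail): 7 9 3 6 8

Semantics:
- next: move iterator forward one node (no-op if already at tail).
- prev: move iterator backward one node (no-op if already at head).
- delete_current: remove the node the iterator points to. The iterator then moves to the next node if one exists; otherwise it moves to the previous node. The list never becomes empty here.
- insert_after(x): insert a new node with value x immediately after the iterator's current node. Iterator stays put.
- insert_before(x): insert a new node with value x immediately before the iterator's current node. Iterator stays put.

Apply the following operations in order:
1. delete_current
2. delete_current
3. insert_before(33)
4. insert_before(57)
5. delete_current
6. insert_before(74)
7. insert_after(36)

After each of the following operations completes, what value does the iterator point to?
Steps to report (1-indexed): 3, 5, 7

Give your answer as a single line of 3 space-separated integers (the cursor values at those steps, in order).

Answer: 3 6 6

Derivation:
After 1 (delete_current): list=[9, 3, 6, 8] cursor@9
After 2 (delete_current): list=[3, 6, 8] cursor@3
After 3 (insert_before(33)): list=[33, 3, 6, 8] cursor@3
After 4 (insert_before(57)): list=[33, 57, 3, 6, 8] cursor@3
After 5 (delete_current): list=[33, 57, 6, 8] cursor@6
After 6 (insert_before(74)): list=[33, 57, 74, 6, 8] cursor@6
After 7 (insert_after(36)): list=[33, 57, 74, 6, 36, 8] cursor@6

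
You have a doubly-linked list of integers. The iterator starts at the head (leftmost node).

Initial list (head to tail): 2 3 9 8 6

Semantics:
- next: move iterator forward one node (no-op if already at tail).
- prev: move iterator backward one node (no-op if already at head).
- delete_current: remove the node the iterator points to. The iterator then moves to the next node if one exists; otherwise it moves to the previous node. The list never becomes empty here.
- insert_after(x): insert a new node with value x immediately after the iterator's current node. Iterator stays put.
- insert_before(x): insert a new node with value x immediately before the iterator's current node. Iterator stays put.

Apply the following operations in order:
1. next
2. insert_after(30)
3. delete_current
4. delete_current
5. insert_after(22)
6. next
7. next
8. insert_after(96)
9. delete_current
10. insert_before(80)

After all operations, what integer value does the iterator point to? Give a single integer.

After 1 (next): list=[2, 3, 9, 8, 6] cursor@3
After 2 (insert_after(30)): list=[2, 3, 30, 9, 8, 6] cursor@3
After 3 (delete_current): list=[2, 30, 9, 8, 6] cursor@30
After 4 (delete_current): list=[2, 9, 8, 6] cursor@9
After 5 (insert_after(22)): list=[2, 9, 22, 8, 6] cursor@9
After 6 (next): list=[2, 9, 22, 8, 6] cursor@22
After 7 (next): list=[2, 9, 22, 8, 6] cursor@8
After 8 (insert_after(96)): list=[2, 9, 22, 8, 96, 6] cursor@8
After 9 (delete_current): list=[2, 9, 22, 96, 6] cursor@96
After 10 (insert_before(80)): list=[2, 9, 22, 80, 96, 6] cursor@96

Answer: 96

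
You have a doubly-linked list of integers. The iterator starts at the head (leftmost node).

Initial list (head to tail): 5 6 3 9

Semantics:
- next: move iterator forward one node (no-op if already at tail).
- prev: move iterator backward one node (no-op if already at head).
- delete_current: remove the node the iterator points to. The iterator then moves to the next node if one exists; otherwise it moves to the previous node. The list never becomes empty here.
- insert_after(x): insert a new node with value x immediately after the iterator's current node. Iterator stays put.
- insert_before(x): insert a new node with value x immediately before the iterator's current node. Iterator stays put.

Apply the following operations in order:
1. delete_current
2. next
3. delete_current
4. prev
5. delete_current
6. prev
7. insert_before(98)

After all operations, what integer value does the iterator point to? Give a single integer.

After 1 (delete_current): list=[6, 3, 9] cursor@6
After 2 (next): list=[6, 3, 9] cursor@3
After 3 (delete_current): list=[6, 9] cursor@9
After 4 (prev): list=[6, 9] cursor@6
After 5 (delete_current): list=[9] cursor@9
After 6 (prev): list=[9] cursor@9
After 7 (insert_before(98)): list=[98, 9] cursor@9

Answer: 9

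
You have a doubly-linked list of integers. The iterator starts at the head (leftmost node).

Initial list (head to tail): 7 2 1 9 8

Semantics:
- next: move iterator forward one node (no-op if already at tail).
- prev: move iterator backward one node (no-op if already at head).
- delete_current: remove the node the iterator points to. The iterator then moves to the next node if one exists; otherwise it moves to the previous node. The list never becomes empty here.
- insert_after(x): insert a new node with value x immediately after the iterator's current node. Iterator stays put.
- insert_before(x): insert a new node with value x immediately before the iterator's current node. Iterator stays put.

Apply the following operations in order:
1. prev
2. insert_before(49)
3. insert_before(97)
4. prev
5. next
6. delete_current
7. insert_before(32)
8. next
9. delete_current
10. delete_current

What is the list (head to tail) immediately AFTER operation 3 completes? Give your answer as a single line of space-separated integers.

Answer: 49 97 7 2 1 9 8

Derivation:
After 1 (prev): list=[7, 2, 1, 9, 8] cursor@7
After 2 (insert_before(49)): list=[49, 7, 2, 1, 9, 8] cursor@7
After 3 (insert_before(97)): list=[49, 97, 7, 2, 1, 9, 8] cursor@7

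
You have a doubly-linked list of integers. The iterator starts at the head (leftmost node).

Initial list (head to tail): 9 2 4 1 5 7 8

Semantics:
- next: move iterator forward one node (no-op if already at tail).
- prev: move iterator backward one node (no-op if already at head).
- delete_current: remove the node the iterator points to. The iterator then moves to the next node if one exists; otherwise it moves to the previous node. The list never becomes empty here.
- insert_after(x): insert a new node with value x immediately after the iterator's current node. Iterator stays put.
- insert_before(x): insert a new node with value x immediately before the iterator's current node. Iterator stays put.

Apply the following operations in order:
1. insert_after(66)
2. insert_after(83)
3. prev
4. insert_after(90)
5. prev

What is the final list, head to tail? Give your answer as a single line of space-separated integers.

After 1 (insert_after(66)): list=[9, 66, 2, 4, 1, 5, 7, 8] cursor@9
After 2 (insert_after(83)): list=[9, 83, 66, 2, 4, 1, 5, 7, 8] cursor@9
After 3 (prev): list=[9, 83, 66, 2, 4, 1, 5, 7, 8] cursor@9
After 4 (insert_after(90)): list=[9, 90, 83, 66, 2, 4, 1, 5, 7, 8] cursor@9
After 5 (prev): list=[9, 90, 83, 66, 2, 4, 1, 5, 7, 8] cursor@9

Answer: 9 90 83 66 2 4 1 5 7 8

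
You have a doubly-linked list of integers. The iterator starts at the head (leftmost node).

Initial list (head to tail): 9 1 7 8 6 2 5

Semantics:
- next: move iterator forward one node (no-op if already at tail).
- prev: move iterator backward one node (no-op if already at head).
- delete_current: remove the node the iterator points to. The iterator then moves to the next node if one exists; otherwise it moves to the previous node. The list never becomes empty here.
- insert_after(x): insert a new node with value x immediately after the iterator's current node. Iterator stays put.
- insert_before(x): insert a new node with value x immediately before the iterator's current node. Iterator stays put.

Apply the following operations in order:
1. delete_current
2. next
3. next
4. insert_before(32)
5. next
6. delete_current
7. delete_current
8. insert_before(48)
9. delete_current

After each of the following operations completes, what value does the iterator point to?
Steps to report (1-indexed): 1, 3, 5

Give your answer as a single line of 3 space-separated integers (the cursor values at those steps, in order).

Answer: 1 8 6

Derivation:
After 1 (delete_current): list=[1, 7, 8, 6, 2, 5] cursor@1
After 2 (next): list=[1, 7, 8, 6, 2, 5] cursor@7
After 3 (next): list=[1, 7, 8, 6, 2, 5] cursor@8
After 4 (insert_before(32)): list=[1, 7, 32, 8, 6, 2, 5] cursor@8
After 5 (next): list=[1, 7, 32, 8, 6, 2, 5] cursor@6
After 6 (delete_current): list=[1, 7, 32, 8, 2, 5] cursor@2
After 7 (delete_current): list=[1, 7, 32, 8, 5] cursor@5
After 8 (insert_before(48)): list=[1, 7, 32, 8, 48, 5] cursor@5
After 9 (delete_current): list=[1, 7, 32, 8, 48] cursor@48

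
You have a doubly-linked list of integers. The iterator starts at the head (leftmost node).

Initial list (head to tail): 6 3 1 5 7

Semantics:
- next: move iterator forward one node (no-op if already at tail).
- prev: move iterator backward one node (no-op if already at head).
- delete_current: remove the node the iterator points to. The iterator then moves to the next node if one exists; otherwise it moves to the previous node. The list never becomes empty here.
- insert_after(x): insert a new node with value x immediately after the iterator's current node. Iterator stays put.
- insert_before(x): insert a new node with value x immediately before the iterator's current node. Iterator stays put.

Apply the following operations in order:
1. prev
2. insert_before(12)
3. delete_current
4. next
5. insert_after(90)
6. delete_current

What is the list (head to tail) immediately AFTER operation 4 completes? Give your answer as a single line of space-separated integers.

Answer: 12 3 1 5 7

Derivation:
After 1 (prev): list=[6, 3, 1, 5, 7] cursor@6
After 2 (insert_before(12)): list=[12, 6, 3, 1, 5, 7] cursor@6
After 3 (delete_current): list=[12, 3, 1, 5, 7] cursor@3
After 4 (next): list=[12, 3, 1, 5, 7] cursor@1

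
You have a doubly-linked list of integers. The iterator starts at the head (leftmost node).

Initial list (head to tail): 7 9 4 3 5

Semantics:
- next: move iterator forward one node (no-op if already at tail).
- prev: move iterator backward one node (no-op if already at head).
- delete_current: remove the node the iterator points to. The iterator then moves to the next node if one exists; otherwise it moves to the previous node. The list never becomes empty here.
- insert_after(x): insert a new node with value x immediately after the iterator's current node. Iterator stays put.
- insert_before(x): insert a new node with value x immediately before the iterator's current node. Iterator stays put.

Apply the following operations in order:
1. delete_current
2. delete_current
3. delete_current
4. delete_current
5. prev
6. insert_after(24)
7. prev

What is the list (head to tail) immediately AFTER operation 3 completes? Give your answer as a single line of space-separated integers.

After 1 (delete_current): list=[9, 4, 3, 5] cursor@9
After 2 (delete_current): list=[4, 3, 5] cursor@4
After 3 (delete_current): list=[3, 5] cursor@3

Answer: 3 5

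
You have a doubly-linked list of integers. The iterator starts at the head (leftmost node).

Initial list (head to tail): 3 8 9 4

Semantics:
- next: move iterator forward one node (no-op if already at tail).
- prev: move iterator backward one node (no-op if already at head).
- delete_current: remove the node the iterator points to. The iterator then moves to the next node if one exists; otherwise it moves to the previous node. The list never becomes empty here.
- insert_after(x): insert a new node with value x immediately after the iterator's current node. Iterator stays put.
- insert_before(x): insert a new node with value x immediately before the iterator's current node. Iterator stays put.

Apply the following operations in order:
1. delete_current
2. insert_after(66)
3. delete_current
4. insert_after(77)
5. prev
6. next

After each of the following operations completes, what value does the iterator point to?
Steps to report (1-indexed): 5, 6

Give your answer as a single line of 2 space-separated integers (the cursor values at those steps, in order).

Answer: 66 77

Derivation:
After 1 (delete_current): list=[8, 9, 4] cursor@8
After 2 (insert_after(66)): list=[8, 66, 9, 4] cursor@8
After 3 (delete_current): list=[66, 9, 4] cursor@66
After 4 (insert_after(77)): list=[66, 77, 9, 4] cursor@66
After 5 (prev): list=[66, 77, 9, 4] cursor@66
After 6 (next): list=[66, 77, 9, 4] cursor@77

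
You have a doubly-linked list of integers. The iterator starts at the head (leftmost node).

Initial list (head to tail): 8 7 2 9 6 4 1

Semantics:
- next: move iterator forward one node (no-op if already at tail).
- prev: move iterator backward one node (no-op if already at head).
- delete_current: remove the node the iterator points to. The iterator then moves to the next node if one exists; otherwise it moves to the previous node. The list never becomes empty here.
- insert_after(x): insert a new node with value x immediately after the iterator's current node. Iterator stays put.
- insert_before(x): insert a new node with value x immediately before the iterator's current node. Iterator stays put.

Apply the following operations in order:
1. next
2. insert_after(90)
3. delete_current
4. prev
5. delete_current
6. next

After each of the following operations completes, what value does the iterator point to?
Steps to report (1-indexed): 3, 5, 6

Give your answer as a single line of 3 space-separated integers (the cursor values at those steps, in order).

Answer: 90 90 2

Derivation:
After 1 (next): list=[8, 7, 2, 9, 6, 4, 1] cursor@7
After 2 (insert_after(90)): list=[8, 7, 90, 2, 9, 6, 4, 1] cursor@7
After 3 (delete_current): list=[8, 90, 2, 9, 6, 4, 1] cursor@90
After 4 (prev): list=[8, 90, 2, 9, 6, 4, 1] cursor@8
After 5 (delete_current): list=[90, 2, 9, 6, 4, 1] cursor@90
After 6 (next): list=[90, 2, 9, 6, 4, 1] cursor@2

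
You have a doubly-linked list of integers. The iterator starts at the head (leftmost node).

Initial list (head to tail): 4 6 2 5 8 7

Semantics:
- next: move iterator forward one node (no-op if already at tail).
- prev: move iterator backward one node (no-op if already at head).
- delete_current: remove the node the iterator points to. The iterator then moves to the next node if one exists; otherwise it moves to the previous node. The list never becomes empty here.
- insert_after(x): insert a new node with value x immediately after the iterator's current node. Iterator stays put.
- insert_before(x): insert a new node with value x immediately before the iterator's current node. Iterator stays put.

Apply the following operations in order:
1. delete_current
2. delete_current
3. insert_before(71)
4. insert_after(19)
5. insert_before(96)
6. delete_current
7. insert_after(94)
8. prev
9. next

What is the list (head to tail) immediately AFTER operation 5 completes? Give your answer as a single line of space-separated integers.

Answer: 71 96 2 19 5 8 7

Derivation:
After 1 (delete_current): list=[6, 2, 5, 8, 7] cursor@6
After 2 (delete_current): list=[2, 5, 8, 7] cursor@2
After 3 (insert_before(71)): list=[71, 2, 5, 8, 7] cursor@2
After 4 (insert_after(19)): list=[71, 2, 19, 5, 8, 7] cursor@2
After 5 (insert_before(96)): list=[71, 96, 2, 19, 5, 8, 7] cursor@2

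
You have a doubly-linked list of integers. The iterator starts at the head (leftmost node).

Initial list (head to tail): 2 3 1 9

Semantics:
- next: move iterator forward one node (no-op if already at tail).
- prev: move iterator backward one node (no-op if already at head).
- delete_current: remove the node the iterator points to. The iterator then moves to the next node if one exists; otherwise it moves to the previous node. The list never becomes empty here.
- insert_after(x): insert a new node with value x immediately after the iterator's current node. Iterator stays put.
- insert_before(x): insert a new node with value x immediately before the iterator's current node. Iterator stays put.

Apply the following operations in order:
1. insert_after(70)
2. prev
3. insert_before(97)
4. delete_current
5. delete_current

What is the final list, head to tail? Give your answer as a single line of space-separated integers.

After 1 (insert_after(70)): list=[2, 70, 3, 1, 9] cursor@2
After 2 (prev): list=[2, 70, 3, 1, 9] cursor@2
After 3 (insert_before(97)): list=[97, 2, 70, 3, 1, 9] cursor@2
After 4 (delete_current): list=[97, 70, 3, 1, 9] cursor@70
After 5 (delete_current): list=[97, 3, 1, 9] cursor@3

Answer: 97 3 1 9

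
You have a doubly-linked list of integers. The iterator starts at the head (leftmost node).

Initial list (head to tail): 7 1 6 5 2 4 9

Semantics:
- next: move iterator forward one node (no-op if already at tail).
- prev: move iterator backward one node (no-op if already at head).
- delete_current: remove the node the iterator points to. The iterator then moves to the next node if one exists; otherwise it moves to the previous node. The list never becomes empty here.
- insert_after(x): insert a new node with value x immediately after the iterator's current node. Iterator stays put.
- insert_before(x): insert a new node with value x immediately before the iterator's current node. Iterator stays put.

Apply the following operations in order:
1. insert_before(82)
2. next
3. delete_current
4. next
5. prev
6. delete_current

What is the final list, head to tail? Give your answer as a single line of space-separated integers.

Answer: 82 7 5 2 4 9

Derivation:
After 1 (insert_before(82)): list=[82, 7, 1, 6, 5, 2, 4, 9] cursor@7
After 2 (next): list=[82, 7, 1, 6, 5, 2, 4, 9] cursor@1
After 3 (delete_current): list=[82, 7, 6, 5, 2, 4, 9] cursor@6
After 4 (next): list=[82, 7, 6, 5, 2, 4, 9] cursor@5
After 5 (prev): list=[82, 7, 6, 5, 2, 4, 9] cursor@6
After 6 (delete_current): list=[82, 7, 5, 2, 4, 9] cursor@5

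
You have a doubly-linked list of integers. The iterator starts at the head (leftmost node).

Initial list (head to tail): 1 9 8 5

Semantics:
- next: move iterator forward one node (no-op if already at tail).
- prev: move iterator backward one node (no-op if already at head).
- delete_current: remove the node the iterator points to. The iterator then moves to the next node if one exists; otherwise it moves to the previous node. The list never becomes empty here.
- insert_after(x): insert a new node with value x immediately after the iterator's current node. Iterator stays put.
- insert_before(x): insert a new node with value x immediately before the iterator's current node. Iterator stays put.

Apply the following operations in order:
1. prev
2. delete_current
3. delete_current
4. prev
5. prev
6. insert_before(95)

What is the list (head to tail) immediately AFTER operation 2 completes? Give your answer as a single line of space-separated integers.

Answer: 9 8 5

Derivation:
After 1 (prev): list=[1, 9, 8, 5] cursor@1
After 2 (delete_current): list=[9, 8, 5] cursor@9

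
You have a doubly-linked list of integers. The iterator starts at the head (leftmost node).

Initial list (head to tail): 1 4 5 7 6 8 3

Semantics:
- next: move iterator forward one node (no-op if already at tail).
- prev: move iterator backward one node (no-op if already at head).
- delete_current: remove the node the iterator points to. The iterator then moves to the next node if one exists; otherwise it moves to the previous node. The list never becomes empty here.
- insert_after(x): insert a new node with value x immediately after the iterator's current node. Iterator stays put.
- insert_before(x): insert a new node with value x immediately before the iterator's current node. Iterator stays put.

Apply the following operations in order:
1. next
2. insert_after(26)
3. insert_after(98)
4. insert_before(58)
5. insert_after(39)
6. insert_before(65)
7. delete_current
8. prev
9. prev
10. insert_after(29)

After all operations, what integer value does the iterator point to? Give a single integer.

After 1 (next): list=[1, 4, 5, 7, 6, 8, 3] cursor@4
After 2 (insert_after(26)): list=[1, 4, 26, 5, 7, 6, 8, 3] cursor@4
After 3 (insert_after(98)): list=[1, 4, 98, 26, 5, 7, 6, 8, 3] cursor@4
After 4 (insert_before(58)): list=[1, 58, 4, 98, 26, 5, 7, 6, 8, 3] cursor@4
After 5 (insert_after(39)): list=[1, 58, 4, 39, 98, 26, 5, 7, 6, 8, 3] cursor@4
After 6 (insert_before(65)): list=[1, 58, 65, 4, 39, 98, 26, 5, 7, 6, 8, 3] cursor@4
After 7 (delete_current): list=[1, 58, 65, 39, 98, 26, 5, 7, 6, 8, 3] cursor@39
After 8 (prev): list=[1, 58, 65, 39, 98, 26, 5, 7, 6, 8, 3] cursor@65
After 9 (prev): list=[1, 58, 65, 39, 98, 26, 5, 7, 6, 8, 3] cursor@58
After 10 (insert_after(29)): list=[1, 58, 29, 65, 39, 98, 26, 5, 7, 6, 8, 3] cursor@58

Answer: 58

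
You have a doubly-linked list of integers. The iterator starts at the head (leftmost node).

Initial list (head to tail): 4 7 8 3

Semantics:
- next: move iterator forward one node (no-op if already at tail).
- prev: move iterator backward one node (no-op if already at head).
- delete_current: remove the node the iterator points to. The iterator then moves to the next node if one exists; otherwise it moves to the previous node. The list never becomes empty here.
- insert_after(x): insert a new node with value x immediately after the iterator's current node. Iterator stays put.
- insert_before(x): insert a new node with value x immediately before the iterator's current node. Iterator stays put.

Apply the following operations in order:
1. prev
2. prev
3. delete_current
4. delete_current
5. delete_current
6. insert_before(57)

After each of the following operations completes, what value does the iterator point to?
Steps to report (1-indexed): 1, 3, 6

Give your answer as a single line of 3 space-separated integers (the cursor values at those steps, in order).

After 1 (prev): list=[4, 7, 8, 3] cursor@4
After 2 (prev): list=[4, 7, 8, 3] cursor@4
After 3 (delete_current): list=[7, 8, 3] cursor@7
After 4 (delete_current): list=[8, 3] cursor@8
After 5 (delete_current): list=[3] cursor@3
After 6 (insert_before(57)): list=[57, 3] cursor@3

Answer: 4 7 3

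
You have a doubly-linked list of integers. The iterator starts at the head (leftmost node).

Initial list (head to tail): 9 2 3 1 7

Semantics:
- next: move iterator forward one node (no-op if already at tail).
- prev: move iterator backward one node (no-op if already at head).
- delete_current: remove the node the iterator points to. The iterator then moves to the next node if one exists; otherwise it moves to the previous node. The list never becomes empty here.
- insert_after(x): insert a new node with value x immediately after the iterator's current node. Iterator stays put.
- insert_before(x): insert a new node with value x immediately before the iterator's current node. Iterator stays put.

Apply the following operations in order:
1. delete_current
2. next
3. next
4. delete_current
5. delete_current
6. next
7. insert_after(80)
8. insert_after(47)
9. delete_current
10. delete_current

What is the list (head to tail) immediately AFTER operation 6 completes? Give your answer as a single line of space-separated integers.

Answer: 2 3

Derivation:
After 1 (delete_current): list=[2, 3, 1, 7] cursor@2
After 2 (next): list=[2, 3, 1, 7] cursor@3
After 3 (next): list=[2, 3, 1, 7] cursor@1
After 4 (delete_current): list=[2, 3, 7] cursor@7
After 5 (delete_current): list=[2, 3] cursor@3
After 6 (next): list=[2, 3] cursor@3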